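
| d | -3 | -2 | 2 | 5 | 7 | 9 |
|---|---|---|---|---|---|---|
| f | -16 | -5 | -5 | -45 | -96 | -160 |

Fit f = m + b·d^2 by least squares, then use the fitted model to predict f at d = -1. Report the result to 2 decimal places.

From the data, Σ1 = 6, Σd^2 = 172, Σd^2·d^2 = 9700.
And Σf = -327, Σd^2·f = -18973.
So AᵀA·[m, b]ᵀ = Aᵀf: [[6, 172]; [172, 9700]]·[m, b]ᵀ = [-327, -18973]ᵀ.
Eliminating b: 9700·(row 1) − 172·(row 2) gives 28616·m = 9700·(-327) − 172·(-18973) = 91456, so m = 11432/3577.
Then b = ((-18973) − 172·(11432/3577))/9700 = -28797/14308.
At d = -1: f̂ = (11432/3577)·(1) + (-28797/14308)·(1) = 16931/14308.

f̂ = 1.18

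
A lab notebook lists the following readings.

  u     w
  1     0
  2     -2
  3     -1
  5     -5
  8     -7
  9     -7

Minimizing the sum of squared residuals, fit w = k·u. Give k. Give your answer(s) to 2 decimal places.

Setting ∂/∂k … = 0 gives: 184·k = -151.
Hence k = -151 / 184 ≈ -0.820652.

k = -0.82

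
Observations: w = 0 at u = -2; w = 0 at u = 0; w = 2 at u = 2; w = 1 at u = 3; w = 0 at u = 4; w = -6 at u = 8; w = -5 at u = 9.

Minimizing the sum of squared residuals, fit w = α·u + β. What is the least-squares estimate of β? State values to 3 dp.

Sums needed: Σu·u = 178, Σu = 24, Σ1 = 7.
Moment sums: Σu·w = -86, Σw = -8.
XᵀX·[α, β]ᵀ = Xᵀw becomes [[178, 24]; [24, 7]]·[α, β]ᵀ = [-86, -8]ᵀ.
Eliminating β: 7·(row 1) − 24·(row 2) gives 670·α = 7·(-86) − 24·(-8) = -410, so α = -41/67.
Then β = ((-8) − 24·(-41/67))/7 = 64/67.

β = 0.955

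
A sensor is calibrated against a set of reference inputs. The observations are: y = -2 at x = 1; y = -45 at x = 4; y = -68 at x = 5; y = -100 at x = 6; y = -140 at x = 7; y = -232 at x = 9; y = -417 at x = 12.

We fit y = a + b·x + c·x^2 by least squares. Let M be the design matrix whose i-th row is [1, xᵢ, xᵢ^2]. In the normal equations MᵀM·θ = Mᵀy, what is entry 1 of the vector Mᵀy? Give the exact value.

Entry 1 ↔ basis 1, so (Mᵀy)_{1} = Σᵢ yᵢ = (1)·(-2) + (1)·(-45) + (1)·(-68) + (1)·(-100) + (1)·(-140) + (1)·(-232) + (1)·(-417) = -1004.

-1004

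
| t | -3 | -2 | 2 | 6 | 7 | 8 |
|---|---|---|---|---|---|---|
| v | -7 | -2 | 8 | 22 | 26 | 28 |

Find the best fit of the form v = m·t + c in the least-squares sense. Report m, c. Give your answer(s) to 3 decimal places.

m = 3.161, c = 3.018

Compute the Gram sums: Σt·t = 166, Σt = 18, Σ1 = 6.
For Mᵀv: Σt·v = 579, Σv = 75.
Normal equations: [[166, 18]; [18, 6]]·[m, c]ᵀ = [579, 75]ᵀ.
det = 166·6 − 18² = 672.
m = (579·6 − 18·75)/672 = 177/56; c = (166·75 − 18·579)/672 = 169/56.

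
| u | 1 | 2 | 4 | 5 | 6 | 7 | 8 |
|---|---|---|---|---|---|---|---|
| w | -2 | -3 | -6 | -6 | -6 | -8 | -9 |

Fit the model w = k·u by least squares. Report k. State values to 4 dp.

k = -1.1590

With design matrix A, AᵀA = [[195]] and Aᵀw = [-226]ᵀ.
k = (-226)/195 = -1.15897.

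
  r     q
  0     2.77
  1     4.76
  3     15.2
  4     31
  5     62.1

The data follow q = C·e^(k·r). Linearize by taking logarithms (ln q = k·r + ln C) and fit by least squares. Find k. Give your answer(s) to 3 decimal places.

Taking logs, ln q = k·r + ln C, so regress ln q on r.
Σr = 13.0000, Σ(r)² = 51.0000, Σln q = 12.8631, Σr·ln q = 44.1038.
Equations: 51.0000·k + 13.0000·ln C = 44.1038;  13.0000·k + 5·ln C = 12.8631.
Slope k = (n·Σr·ln q − Σr·Σln q)/(n·Σ(r)² − (Σr)²) = (5·44.1038 − 13.0000·12.8631)/86.0000 = 0.61975; ln C = (Σln q − k·Σr)/n = 0.96128.

k = 0.620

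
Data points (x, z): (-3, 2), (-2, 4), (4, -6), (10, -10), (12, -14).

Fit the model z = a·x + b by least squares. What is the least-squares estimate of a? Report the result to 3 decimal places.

a = -1.110

Entries of MᵀM: Σx·x = 273, Σx = 21, Σ1 = 5.
For Mᵀz: Σx·z = -306, Σz = -24.
Determinant 273·5 − 21² = 924.
a = ((-306)·5 − 21·(-24))/924 = -171/154; b = (273·(-24) − 21·(-306))/924 = -3/22.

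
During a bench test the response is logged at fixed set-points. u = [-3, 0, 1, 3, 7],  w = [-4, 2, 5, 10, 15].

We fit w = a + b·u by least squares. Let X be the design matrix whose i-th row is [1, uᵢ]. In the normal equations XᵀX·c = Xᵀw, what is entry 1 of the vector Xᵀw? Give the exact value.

Entry 1 ↔ basis 1, so (Xᵀw)_{1} = Σᵢ wᵢ = (1)·(-4) + (1)·(2) + (1)·(5) + (1)·(10) + (1)·(15) = 28.

28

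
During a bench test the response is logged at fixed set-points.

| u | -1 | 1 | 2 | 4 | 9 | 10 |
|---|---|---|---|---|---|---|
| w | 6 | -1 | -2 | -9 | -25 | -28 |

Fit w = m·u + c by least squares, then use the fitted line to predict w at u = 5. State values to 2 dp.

Entries of AᵀA: Σu·u = 203, Σu = 25, Σ1 = 6.
For Aᵀw: Σu·w = -552, Σw = -59.
Normal equations: [[203, 25]; [25, 6]]·[m, c]ᵀ = [-552, -59]ᵀ.
Eliminating c: 6·(row 1) − 25·(row 2) gives 593·m = 6·(-552) − 25·(-59) = -1837, so m = -1837/593.
Then c = ((-59) − 25·(-1837/593))/6 = 1823/593.
At u = 5: ŵ = (-1837/593)·(5) + (1823/593)·(1) = -7362/593.

ŵ = -12.41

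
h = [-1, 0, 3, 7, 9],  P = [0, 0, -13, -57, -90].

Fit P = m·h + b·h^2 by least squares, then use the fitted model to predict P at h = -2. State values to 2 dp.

Setting ∂/∂m … = 0 gives: 140·m + 1098·b = -1248;  1098·m + 9044·b = -10200.
Eliminating b: 9044·(row 1) − 1098·(row 2) gives 60556·m = 9044·(-1248) − 1098·(-10200) = -87312, so m = -21828/15139.
Then b = ((-10200) − 1098·(-21828/15139))/9044 = -14424/15139.
At h = -2: P̂ = (-21828/15139)·(-2) + (-14424/15139)·(4) = -14040/15139.

P̂ = -0.93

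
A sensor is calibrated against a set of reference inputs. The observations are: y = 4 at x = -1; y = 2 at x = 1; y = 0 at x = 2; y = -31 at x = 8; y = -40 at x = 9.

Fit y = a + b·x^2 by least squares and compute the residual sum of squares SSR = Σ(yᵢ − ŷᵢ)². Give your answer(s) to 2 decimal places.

MᵀM·[a, b]ᵀ = Mᵀy reads: 5·a + 151·b = -65;  151·a + 10675·b = -5218.
(Σ1 = 5, Σx^2 = 151, Σx^2·x^2 = 10675, Σy = -65, Σx^2·y = -5218.)
Δ = 5·10675 − 151² = 30574.
a = ((-65)·10675 − 151·(-5218))/30574 = 94043/30574; b = (5·(-5218) − 151·(-65))/30574 = -16275/30574.
Residuals: 22264/15287, -8310/15287, -28943/30574, -237/30574, 636/15287; SSR = 101339/30574.

SSR = 3.31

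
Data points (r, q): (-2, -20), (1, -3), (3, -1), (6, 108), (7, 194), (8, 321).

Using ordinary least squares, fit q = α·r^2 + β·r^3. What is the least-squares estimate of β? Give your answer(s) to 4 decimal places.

β = 1.0162

From the data, Σr^2·r^2 = 7891, Σr^2·r^3 = 57563, Σr^3·r^3 = 427243.
Right-hand side: Σr^2·q = 33846, Σr^3·q = 254352.
AᵀA·[α, β]ᵀ = Aᵀq becomes [[7891, 57563]; [57563, 427243]]·[α, β]ᵀ = [33846, 254352]ᵀ.
Eliminating β: 427243·(row 1) − 57563·(row 2) gives 57875544·α = 427243·33846 − 57563·254352 = -180797598, so α = -10044311/3215308.
Then β = (254352 − 57563·(-10044311/3215308))/427243 = 3267463/3215308.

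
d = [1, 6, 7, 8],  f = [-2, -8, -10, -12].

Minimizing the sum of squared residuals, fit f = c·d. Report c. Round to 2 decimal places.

The normal system AᵀA·[c]ᵀ = Aᵀf is [[150]]·[c]ᵀ = [-216]ᵀ.
Hence c = -216 / 150 ≈ -1.44.

c = -1.44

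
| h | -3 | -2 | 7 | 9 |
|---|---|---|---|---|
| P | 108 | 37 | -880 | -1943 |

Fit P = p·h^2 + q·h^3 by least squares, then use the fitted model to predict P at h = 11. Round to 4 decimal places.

Forming AᵀA = [[9059, 75581]; [75581, 649883]] and AᵀP = [-199383, -1721499]ᵀ gives AᵀA·[p, q]ᵀ = AᵀP.
Eliminating q: 649883·(row 1) − 75581·(row 2) gives 174802536·p = 649883·(-199383) − 75581·(-1721499) = 536993730, so p = 29832985/9711252.
Then q = ((-1721499) − 75581·(29832985/9711252))/649883 = -29194051/9711252.
At h = 11: P̂ = (29832985/9711252)·(121) + (-29194051/9711252)·(1331) = -8811872674/2427813.

P̂ = -3629.5516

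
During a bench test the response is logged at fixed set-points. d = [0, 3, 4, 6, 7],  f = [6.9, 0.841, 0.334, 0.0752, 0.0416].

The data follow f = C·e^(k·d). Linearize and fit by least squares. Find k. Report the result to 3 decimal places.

Let Y = ln f. Fitting Y = k·d + ln C by least squares:
XᵀX = [[110.0000, 20.0000]; [20.0000, 5]], rhs = [-42.6892, -5.1055]ᵀ  (here Σd = 20.0000, Σ(d)² = 110.0000, Σln f = -5.1055, Σd·ln f = -42.6892).
Solving (det = 150.0000): k = -0.74224, ln C = 1.94784.

k = -0.742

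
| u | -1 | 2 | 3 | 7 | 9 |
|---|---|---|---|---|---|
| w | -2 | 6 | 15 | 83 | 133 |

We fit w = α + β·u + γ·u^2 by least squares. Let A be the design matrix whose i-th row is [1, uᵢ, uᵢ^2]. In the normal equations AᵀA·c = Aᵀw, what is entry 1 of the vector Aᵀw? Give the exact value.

Entry 1 ↔ basis 1, so (Aᵀw)_{1} = Σᵢ wᵢ = (1)·(-2) + (1)·(6) + (1)·(15) + (1)·(83) + (1)·(133) = 235.

235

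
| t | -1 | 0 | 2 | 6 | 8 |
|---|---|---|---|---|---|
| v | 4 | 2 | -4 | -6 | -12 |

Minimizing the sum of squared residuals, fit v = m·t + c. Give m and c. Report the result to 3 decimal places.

AᵀA·[m, c]ᵀ = Aᵀv reads: 105·m + 15·c = -144;  15·m + 5·c = -16.
Δ = 105·5 − 15² = 300.
m = ((-144)·5 − 15·(-16))/300 = -8/5; c = (105·(-16) − 15·(-144))/300 = 8/5.

m = -1.600, c = 1.600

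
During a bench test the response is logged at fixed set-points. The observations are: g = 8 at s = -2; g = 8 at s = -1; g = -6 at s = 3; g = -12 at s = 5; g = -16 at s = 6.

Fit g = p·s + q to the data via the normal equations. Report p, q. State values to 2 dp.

p = -3.12, q = 3.26

From the data, Σs·s = 75, Σs = 11, Σ1 = 5.
And Σs·g = -198, Σg = -18.
Δ = 75·5 − 11² = 254.
p = ((-198)·5 − 11·(-18))/254 = -396/127; q = (75·(-18) − 11·(-198))/254 = 414/127.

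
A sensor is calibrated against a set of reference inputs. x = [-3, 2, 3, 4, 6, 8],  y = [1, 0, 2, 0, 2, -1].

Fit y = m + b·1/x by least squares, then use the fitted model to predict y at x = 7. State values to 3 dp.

Normal-equation sums: Σ1 = 6, Σ1/x = 25/24, Σ1/x·1/x = 37/64.
For Aᵀy: Σy = 4, Σ1/x·y = 13/24.
Normal equations: [[6, 25/24]; [25/24, 37/64]]·[m, b]ᵀ = [4, 13/24]ᵀ.
det = 6·(37/64) − (25/24)² = 1373/576.
m = (4·(37/64) − (25/24)·(13/24))/(1373/576) = 1007/1373; b = (6·(13/24) − (25/24)·4)/(1373/576) = -528/1373.
At x = 7: ŷ = (1007/1373)·(1) + (-528/1373)·(1/7) = 6521/9611.

ŷ = 0.678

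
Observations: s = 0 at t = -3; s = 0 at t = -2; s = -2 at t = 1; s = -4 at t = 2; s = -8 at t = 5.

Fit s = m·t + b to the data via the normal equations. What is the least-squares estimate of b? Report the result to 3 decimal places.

From the data, Σt·t = 43, Σt = 3, Σ1 = 5.
And Σt·s = -50, Σs = -14.
Normal equations: [[43, 3]; [3, 5]]·[m, b]ᵀ = [-50, -14]ᵀ.
Determinant 43·5 − 3² = 206.
m = ((-50)·5 − 3·(-14))/206 = -104/103; b = (43·(-14) − 3·(-50))/206 = -226/103.

b = -2.194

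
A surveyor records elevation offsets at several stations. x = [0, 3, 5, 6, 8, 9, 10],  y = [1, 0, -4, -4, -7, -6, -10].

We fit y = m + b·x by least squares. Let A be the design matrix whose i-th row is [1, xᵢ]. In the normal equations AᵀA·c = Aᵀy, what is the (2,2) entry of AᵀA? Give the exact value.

315

Row 2 ↔ basis x, column 2 ↔ basis x, so (AᵀA)_{2,2} = Σᵢ (x)·(x) = (0)·(0) + (3)·(3) + (5)·(5) + (6)·(6) + (8)·(8) + (9)·(9) + (10)·(10) = 315.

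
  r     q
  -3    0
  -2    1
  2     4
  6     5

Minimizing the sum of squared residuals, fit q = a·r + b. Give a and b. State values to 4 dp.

a = 0.5616, b = 2.0788

From the data, Σr·r = 53, Σr = 3, Σ1 = 4.
And Σr·q = 36, Σq = 10.
So MᵀM·[a, b]ᵀ = Mᵀq: [[53, 3]; [3, 4]]·[a, b]ᵀ = [36, 10]ᵀ.
det = 53·4 − 3² = 203.
a = (36·4 − 3·10)/203 = 114/203; b = (53·10 − 3·36)/203 = 422/203.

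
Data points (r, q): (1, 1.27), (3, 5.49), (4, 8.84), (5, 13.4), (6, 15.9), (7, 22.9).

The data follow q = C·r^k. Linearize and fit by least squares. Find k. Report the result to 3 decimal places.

Let Y = ln q. Fitting Y = k·ln r + ln C by least squares:
XᵀX = [[12.7160, 7.8320]; [7.8320, 6]], rhs = [20.1184, 12.6139]ᵀ  (here Σln r = 7.8320, Σ(ln r)² = 12.7160, Σln q = 12.6139, Σln r·ln q = 20.1184).
Δ = 12.7160·6 − (7.8320)² = 14.9557; k = (20.1184·6 − 7.8320·12.6139)/14.9557 = 1.46551, ln C = (12.7160·12.6139 − 7.8320·20.1184)/14.9557 = 0.18934.

k = 1.466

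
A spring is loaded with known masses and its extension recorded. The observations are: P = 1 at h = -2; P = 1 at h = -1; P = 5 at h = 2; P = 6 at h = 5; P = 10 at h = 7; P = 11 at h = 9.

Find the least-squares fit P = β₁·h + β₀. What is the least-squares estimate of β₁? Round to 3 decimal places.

With design matrix M, MᵀM = [[164, 20]; [20, 6]] and MᵀP = [206, 34]ᵀ.
Δ = 164·6 − 20² = 584.
β₁ = (206·6 − 20·34)/584 = 139/146; β₀ = (164·34 − 20·206)/584 = 182/73.

β₁ = 0.952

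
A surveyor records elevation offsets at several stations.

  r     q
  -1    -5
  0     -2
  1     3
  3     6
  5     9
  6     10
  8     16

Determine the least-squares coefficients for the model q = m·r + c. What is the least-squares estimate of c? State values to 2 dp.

The normal equations are: 136·m + 22·c = 259;  22·m + 7·c = 37.
(Σr·r = 136, Σr = 22, Σ1 = 7, Σr·q = 259, Σq = 37.)
Δ = 136·7 − 22² = 468.
m = (259·7 − 22·37)/468 = 111/52; c = (136·37 − 22·259)/468 = -37/26.

c = -1.42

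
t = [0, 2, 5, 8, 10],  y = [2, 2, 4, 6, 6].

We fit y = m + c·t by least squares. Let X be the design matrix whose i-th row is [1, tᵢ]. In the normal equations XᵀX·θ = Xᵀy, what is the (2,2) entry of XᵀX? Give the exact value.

193

Row 2 ↔ basis t, column 2 ↔ basis t, so (XᵀX)_{2,2} = Σᵢ (t)·(t) = (0)·(0) + (2)·(2) + (5)·(5) + (8)·(8) + (10)·(10) = 193.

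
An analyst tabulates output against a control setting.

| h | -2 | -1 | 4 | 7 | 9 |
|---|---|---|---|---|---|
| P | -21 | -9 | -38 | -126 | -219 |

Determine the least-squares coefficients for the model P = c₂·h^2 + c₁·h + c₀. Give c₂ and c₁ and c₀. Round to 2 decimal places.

c₂ = -3.05, c₁ = 3.46, c₀ = -2.21

The normal system AᵀA·[c₂, c₁, c₀]ᵀ = AᵀP is [[9235, 1127, 151]; [1127, 151, 17]; [151, 17, 5]]·[c₂, c₁, c₀]ᵀ = [-24614, -2954, -413]ᵀ.
Solving the 3×3 system (Gaussian elimination) gives c₂ = -451553/147966, c₁ = 39415/11382, c₀ = -54539/24661.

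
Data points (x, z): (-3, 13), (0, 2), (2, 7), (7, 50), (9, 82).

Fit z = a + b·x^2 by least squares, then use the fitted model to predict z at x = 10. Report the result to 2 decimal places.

Normal-equation sums: Σ1 = 5, Σx^2 = 143, Σx^2·x^2 = 9059.
Moment sums: Σz = 154, Σx^2·z = 9237.
Eliminating b: 9059·(row 1) − 143·(row 2) gives 24846·a = 9059·154 − 143·9237 = 74195, so a = 74195/24846.
Then b = (9237 − 143·(74195/24846))/9059 = 24163/24846.
At x = 10: ẑ = (74195/24846)·(1) + (24163/24846)·(100) = 830165/8282.

ẑ = 100.24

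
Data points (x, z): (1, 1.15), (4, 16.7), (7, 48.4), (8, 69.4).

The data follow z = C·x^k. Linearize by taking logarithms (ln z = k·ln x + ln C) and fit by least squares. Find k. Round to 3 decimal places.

k = 1.950

Let Y = ln z. Fitting Y = k·ln x + ln C by least squares:
AᵀA = [[10.0325, 5.4116]; [5.4116, 4]], rhs = [20.2687, 11.0746]ᵀ  (here Σln x = 5.4116, Σ(ln x)² = 10.0325, Σln z = 11.0746, Σln x·ln z = 20.2687).
Slope k = (n·Σln x·ln z − Σln x·Σln z)/(n·Σ(ln x)² − (Σln x)²) = (4·20.2687 − 5.4116·11.0746)/10.8439 = 1.94979; ln C = (Σln z − k·Σln x)/n = 0.13074.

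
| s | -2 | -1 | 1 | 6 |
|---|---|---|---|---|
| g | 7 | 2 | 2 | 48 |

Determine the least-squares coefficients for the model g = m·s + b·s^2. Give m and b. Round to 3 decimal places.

m = -0.507, b = 1.420

Normal-equation sums: Σs·s = 42, Σs·s^2 = 208, Σs^2·s^2 = 1314.
Right-hand side: Σs·g = 274, Σs^2·g = 1760.
Eliminating b: 1314·(row 1) − 208·(row 2) gives 11924·m = 1314·274 − 208·1760 = -6044, so m = -1511/2981.
Then b = (1760 − 208·(-1511/2981))/1314 = 4232/2981.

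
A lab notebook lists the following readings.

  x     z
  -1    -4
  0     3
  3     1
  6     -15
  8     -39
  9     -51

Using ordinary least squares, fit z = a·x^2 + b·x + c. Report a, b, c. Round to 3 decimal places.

a = -1.013, b = 3.218, c = 1.331

Forming AᵀA = [[12035, 1483, 191]; [1483, 191, 25]; [191, 25, 6]] and Aᵀz = [-7162, -854, -105]ᵀ gives AᵀA·[a, b, c]ᵀ = Aᵀz.
Row-reducing yields a = -9091/8976, b = 28889/8976, c = 181/136.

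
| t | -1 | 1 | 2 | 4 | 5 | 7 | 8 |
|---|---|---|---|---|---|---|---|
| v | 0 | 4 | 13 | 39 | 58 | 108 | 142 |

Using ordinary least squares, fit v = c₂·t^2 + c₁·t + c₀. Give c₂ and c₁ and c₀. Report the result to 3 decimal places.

c₂ = 1.969, c₁ = 1.808, c₀ = 0.275

The normal equations are: 7396·c₂ + 1052·c₁ + 160·c₀ = 16510;  1052·c₂ + 160·c₁ + 26·c₀ = 2368;  160·c₂ + 26·c₁ + 7·c₀ = 364.
Solving the 3×3 system (Gaussian elimination) gives c₂ = 5293/2688, c₁ = 4861/2688, c₀ = 123/448.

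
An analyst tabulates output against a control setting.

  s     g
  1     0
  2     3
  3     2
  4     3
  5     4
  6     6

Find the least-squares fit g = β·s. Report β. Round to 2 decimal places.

β = 0.88

From the data, Σs·s = 91.
Moment sums: Σs·g = 80.
MᵀM·[β]ᵀ = Mᵀg becomes [[91]]·[β]ᵀ = [80]ᵀ.
Hence β = 80 / 91 ≈ 0.879121.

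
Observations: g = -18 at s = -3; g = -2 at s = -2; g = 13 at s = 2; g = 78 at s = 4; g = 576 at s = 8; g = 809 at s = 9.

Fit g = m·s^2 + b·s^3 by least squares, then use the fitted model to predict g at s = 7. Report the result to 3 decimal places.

Entries of XᵀX: Σs^2·s^2 = 11026, Σs^2·s^3 = 92598, Σs^3·s^3 = 798538.
And Σs^2·g = 103523, Σs^3·g = 890271.
Eliminating b: 798538·(row 1) − 92598·(row 2) gives 230290384·m = 798538·103523 − 92598·890271 = 229735316, so m = 57433829/57572596.
Then b = (890271 − 92598·(57433829/57572596))/798538 = 57526323/57572596.
At s = 7: ĝ = (57433829/57572596)·(49) + (57526323/57572596)·(343) = 11272893205/28786298.

ĝ = 391.606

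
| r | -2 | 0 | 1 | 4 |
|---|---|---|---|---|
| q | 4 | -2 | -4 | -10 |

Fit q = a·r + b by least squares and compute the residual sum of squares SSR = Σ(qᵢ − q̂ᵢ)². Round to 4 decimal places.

Compute the Gram sums: Σr·r = 21, Σr = 3, Σ1 = 4.
Right-hand side: Σr·q = -52, Σq = -12.
Eliminating b: 4·(row 1) − 3·(row 2) gives 75·a = 4·(-52) − 3·(-12) = -172, so a = -172/75.
Then b = ((-12) − 3·(-172/75))/4 = -32/25.
Residuals: 52/75, -18/25, -32/75, 34/75; SSR = 104/75.

SSR = 1.3867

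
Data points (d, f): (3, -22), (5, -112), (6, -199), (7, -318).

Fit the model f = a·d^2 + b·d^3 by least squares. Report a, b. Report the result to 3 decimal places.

Normal-equation sums: Σd^2·d^2 = 4403, Σd^2·d^3 = 27951, Σd^3·d^3 = 180659.
Moment sums: Σd^2·f = -25744, Σd^3·f = -166652.
Eliminating b: 180659·(row 1) − 27951·(row 2) gives 14183176·a = 180659·(-25744) − 27951·(-166652) = 7204756, so a = 1801189/3545794.
Then b = ((-166652) − 27951·(1801189/3545794))/180659 = -507079/506542.

a = 0.508, b = -1.001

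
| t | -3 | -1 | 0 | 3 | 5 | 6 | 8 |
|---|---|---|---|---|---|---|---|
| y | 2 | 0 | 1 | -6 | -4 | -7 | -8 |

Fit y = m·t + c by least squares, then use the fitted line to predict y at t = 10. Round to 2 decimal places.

ŷ = -10.25

With design matrix X, XᵀX = [[144, 18]; [18, 7]] and Xᵀy = [-150, -22]ᵀ.
Δ = 144·7 − 18² = 684.
m = ((-150)·7 − 18·(-22))/684 = -109/114; c = (144·(-22) − 18·(-150))/684 = -13/19.
At t = 10: ŷ = (-109/114)·(10) + (-13/19)·(1) = -584/57.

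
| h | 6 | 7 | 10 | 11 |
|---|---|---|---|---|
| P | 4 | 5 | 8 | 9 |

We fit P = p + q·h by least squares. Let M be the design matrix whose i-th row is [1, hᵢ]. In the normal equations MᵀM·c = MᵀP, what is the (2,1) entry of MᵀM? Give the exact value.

Row 2 ↔ basis h, column 1 ↔ basis 1, so (MᵀM)_{2,1} = Σᵢ h = (6)·(1) + (7)·(1) + (10)·(1) + (11)·(1) = 34.

34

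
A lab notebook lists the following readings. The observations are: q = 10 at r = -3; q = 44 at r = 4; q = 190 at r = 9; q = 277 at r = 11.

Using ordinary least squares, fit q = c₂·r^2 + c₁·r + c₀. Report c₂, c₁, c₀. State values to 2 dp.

c₂ = 2.03, c₁ = 2.82, c₀ = 0.19

Sums needed: Σr^2·r^2 = 21539, Σr^2·r = 2097, Σr^2 = 227, Σr·r = 227, Σr = 21, Σ1 = 4.
Moment sums: Σr^2·q = 49701, Σr·q = 4903, Σq = 521.
XᵀX·[c₂, c₁, c₀]ᵀ = Xᵀq becomes [[21539, 2097, 227]; [2097, 227, 21]; [227, 21, 4]]·[c₂, c₁, c₀]ᵀ = [49701, 4903, 521]ᵀ.
Inverting the 3×3 Gram matrix, [c₂, c₁, c₀]ᵀ = [27737/13657, 38510/13657, 2572/13657]ᵀ.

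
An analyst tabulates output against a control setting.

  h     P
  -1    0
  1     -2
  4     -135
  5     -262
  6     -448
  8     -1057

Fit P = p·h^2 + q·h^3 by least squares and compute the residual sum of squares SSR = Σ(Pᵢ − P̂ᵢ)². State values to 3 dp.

SSR = 4.456

Compute the Gram sums: Σh^2·h^2 = 6275, Σh^2·h^3 = 44693, Σh^3·h^3 = 328523.
Moment sums: Σh^2·P = -92488, Σh^3·P = -679344.
Eliminating q: 328523·(row 1) − 44693·(row 2) gives 64017576·p = 328523·(-92488) − 44693·(-679344) = -22513832, so p = -2814229/8002197.
Then q = ((-679344) − 44693·(-2814229/8002197))/328523 = -16164677/8002197.
Residuals: -13350448/8002197, 991504/2667399, -11581/127019, -5635264/8002197, 877580/889133, -1896949/8002197; SSR = 35659082/8002197.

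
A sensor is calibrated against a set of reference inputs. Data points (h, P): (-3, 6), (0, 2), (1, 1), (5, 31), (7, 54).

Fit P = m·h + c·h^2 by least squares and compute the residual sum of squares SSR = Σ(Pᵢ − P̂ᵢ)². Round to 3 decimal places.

AᵀA·[m, c]ᵀ = AᵀP reads: 84·m + 442·c = 516;  442·m + 3108·c = 3476.
det = 84·3108 − 442² = 65708.
m = (516·3108 − 442·3476)/65708 = 16834/16427; c = (84·3476 − 442·516)/65708 = 15978/16427.
Residuals: 5262/16427, 2, -16385/16427, 25617/16427, -13702/16427; SSR = 135114/16427.

SSR = 8.225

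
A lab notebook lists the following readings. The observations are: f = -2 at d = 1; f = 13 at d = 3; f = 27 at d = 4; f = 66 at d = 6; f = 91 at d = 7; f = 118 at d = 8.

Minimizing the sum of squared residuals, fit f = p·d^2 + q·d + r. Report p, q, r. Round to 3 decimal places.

p = 1.858, q = 0.567, r = -4.777

Compute the Gram sums: Σd^2·d^2 = 8131, Σd^2·d = 1163, Σd^2 = 175, Σd·d = 175, Σd = 29, Σ1 = 6.
And Σd^2·f = 14934, Σd·f = 2122, Σf = 313.
Row-reducing yields p = 223/120, q = 749/1320, r = -1051/220.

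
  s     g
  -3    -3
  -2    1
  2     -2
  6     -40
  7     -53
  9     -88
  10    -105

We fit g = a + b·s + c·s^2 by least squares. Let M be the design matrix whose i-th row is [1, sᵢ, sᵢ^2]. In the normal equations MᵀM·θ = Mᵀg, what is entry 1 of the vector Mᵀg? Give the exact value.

-290

Entry 1 ↔ basis 1, so (Mᵀg)_{1} = Σᵢ gᵢ = (1)·(-3) + (1)·(1) + (1)·(-2) + (1)·(-40) + (1)·(-53) + (1)·(-88) + (1)·(-105) = -290.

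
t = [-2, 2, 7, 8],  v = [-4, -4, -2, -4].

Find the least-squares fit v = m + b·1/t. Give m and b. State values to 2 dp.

m = -3.52, b = 0.29

Compute the Gram sums: Σ1 = 4, Σ1/t = 15/56, Σ1/t·1/t = 1681/3136.
For Mᵀv: Σv = -14, Σ1/t·v = -11/14.
Eliminating b: (1681/3136)·(row 1) − (15/56)·(row 2) gives (6499/3136)·m = (1681/3136)·(-14) − (15/56)·(-11/14) = -11437/1568, so m = -22874/6499.
Then b = ((-11/14) − (15/56)·(-22874/6499))/(1681/3136) = 1904/6499.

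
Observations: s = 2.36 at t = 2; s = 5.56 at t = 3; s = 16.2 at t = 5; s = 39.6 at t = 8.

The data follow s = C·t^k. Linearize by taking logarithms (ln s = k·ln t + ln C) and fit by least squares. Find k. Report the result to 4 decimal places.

Let Y = ln s. Fitting Y = k·ln t + ln C by least squares:
Σln t = 5.4806, Σ(ln t)² = 8.6018, Σln s = 9.0381, Σln t·ln s = 14.6122.
Equations: 8.6018·k + 5.4806·ln C = 14.6122;  5.4806·k + 4·ln C = 9.0381.
Solving (det = 4.3697): k = 2.03999, ln C = -0.53559.

k = 2.0400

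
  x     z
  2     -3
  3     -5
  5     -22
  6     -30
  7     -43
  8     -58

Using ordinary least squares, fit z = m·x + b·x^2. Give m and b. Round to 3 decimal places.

m = 1.010, b = -1.028

The normal equations are: 187·m + 1231·b = -1076;  1231·m + 8515·b = -7506.
(Σx·x = 187, Σx·x^2 = 1231, Σx^2·x^2 = 8515, Σx·z = -1076, Σx^2·z = -7506.)
det = 187·8515 − 1231² = 76944.
m = ((-1076)·8515 − 1231·(-7506))/76944 = 38873/38472; b = (187·(-7506) − 1231·(-1076))/76944 = -39533/38472.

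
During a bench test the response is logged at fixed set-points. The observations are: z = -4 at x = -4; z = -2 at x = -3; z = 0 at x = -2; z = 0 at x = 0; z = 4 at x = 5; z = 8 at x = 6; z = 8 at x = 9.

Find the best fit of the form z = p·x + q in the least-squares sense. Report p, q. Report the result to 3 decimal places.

p = 0.911, q = 0.569

Entries of MᵀM: Σx·x = 171, Σx = 11, Σ1 = 7.
Moment sums: Σx·z = 162, Σz = 14.
So MᵀM·[p, q]ᵀ = Mᵀz: [[171, 11]; [11, 7]]·[p, q]ᵀ = [162, 14]ᵀ.
det = 171·7 − 11² = 1076.
p = (162·7 − 11·14)/1076 = 245/269; q = (171·14 − 11·162)/1076 = 153/269.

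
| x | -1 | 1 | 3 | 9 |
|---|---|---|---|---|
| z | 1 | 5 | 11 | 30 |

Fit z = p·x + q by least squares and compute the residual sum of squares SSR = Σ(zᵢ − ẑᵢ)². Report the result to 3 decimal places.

SSR = 2.679

Sums needed: Σx·x = 92, Σx = 12, Σ1 = 4.
Moment sums: Σx·z = 307, Σz = 47.
Normal equations: [[92, 12]; [12, 4]]·[p, q]ᵀ = [307, 47]ᵀ.
Eliminating q: 4·(row 1) − 12·(row 2) gives 224·p = 4·307 − 12·47 = 664, so p = 83/28.
Then q = (47 − 12·(83/28))/4 = 20/7.
Residuals: 31/28, -23/28, -3/4, 13/28; SSR = 75/28.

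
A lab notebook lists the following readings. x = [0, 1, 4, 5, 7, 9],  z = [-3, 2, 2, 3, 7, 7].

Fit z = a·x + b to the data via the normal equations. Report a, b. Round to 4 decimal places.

a = 0.9944, b = -1.3090

With design matrix M, MᵀM = [[172, 26]; [26, 6]] and Mᵀz = [137, 18]ᵀ.
det = 172·6 − 26² = 356.
a = (137·6 − 26·18)/356 = 177/178; b = (172·18 − 26·137)/356 = -233/178.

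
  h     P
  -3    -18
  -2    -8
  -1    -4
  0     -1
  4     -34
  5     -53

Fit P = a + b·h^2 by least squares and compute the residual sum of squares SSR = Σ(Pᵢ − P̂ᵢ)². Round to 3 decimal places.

Setting ∂/∂a … = 0 gives: 6·a + 55·b = -118;  55·a + 979·b = -2067.
Eliminating b: 979·(row 1) − 55·(row 2) gives 2849·a = 979·(-118) − 55·(-2067) = -1837, so a = -167/259.
Then b = ((-2067) − 55·(-167/259))/979 = -5912/2849.
Residuals: 3763/2849, 2693/2849, -521/407, -92/259, -437/2849, -1360/2849; SSR = 13260/2849.

SSR = 4.654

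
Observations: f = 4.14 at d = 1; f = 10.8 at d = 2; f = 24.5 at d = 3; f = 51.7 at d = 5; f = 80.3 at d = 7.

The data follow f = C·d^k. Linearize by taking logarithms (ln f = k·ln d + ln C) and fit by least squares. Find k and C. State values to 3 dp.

Let Y = ln f. Fitting Y = k·ln d + ln C by least squares:
Σln d = 5.3471, Σ(ln d)² = 8.0643, Σln f = 15.3301, Σln d·ln f = 20.0478.
Normal system: [[8.0643, 5.3471]; [5.3471, 5]]·[k, ln C]ᵀ = [20.0478, 15.3301]ᵀ.
Δ = 8.0643·5 − (5.3471)² = 11.7297; k = (20.0478·5 − 5.3471·15.3301)/11.7297 = 1.55731, ln C = (8.0643·15.3301 − 5.3471·20.0478)/11.7297 = 1.40060, so C = exp(1.40060) = 4.05765.

k = 1.557, C = 4.058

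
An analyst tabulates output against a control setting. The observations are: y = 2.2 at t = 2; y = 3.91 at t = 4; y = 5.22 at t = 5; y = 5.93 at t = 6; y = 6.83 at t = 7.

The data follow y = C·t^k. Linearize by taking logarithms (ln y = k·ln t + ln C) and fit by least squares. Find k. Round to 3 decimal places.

k = 0.914

Taking logs, ln y = k·ln t + ln C, so regress ln y on ln t.
XᵀX = [[11.9895, 7.4265]; [7.4265, 5]], rhs = [12.0245, 7.5058]ᵀ  (here Σln t = 7.4265, Σ(ln t)² = 11.9895, Σln y = 7.5058, Σln t·ln y = 12.0245).
Solving (det = 4.7940): k = 0.91362, ln C = 0.14416.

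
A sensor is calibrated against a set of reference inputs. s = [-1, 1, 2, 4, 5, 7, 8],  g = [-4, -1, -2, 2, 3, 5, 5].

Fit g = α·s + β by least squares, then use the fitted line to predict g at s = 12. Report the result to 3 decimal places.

Setting ∂/∂α … = 0 gives: 160·α + 26·β = 97;  26·α + 7·β = 8.
Eliminating β: 7·(row 1) − 26·(row 2) gives 444·α = 7·97 − 26·8 = 471, so α = 157/148.
Then β = (8 − 26·(157/148))/7 = -207/74.
At s = 12: ĝ = (157/148)·(12) + (-207/74)·(1) = 735/74.

ĝ = 9.932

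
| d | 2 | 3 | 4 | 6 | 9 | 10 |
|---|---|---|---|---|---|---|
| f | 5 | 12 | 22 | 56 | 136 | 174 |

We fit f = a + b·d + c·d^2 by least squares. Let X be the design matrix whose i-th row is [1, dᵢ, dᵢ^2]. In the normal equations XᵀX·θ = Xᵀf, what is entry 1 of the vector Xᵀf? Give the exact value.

Entry 1 ↔ basis 1, so (Xᵀf)_{1} = Σᵢ fᵢ = (1)·(5) + (1)·(12) + (1)·(22) + (1)·(56) + (1)·(136) + (1)·(174) = 405.

405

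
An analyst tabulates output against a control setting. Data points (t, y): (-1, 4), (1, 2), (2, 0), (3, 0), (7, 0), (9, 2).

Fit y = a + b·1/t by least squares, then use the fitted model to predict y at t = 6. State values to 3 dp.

ŷ = 1.355

Compute the Gram sums: Σ1 = 6, Σ1/t = 137/126, Σ1/t·1/t = 38005/15876.
Moment sums: Σy = 8, Σ1/t·y = -16/9.
Eliminating b: (38005/15876)·(row 1) − (137/126)·(row 2) gives (209261/15876)·a = (38005/15876)·8 − (137/126)·(-16/9) = 9298/441, so a = 334728/209261.
Then b = ((-16/9) − (137/126)·(334728/209261))/(38005/15876) = -307440/209261.
At t = 6: ŷ = (334728/209261)·(1) + (-307440/209261)·(1/6) = 283488/209261.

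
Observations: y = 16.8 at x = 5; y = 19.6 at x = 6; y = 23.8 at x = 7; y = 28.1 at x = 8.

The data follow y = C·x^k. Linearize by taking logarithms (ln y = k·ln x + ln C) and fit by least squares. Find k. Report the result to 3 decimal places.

Let Y = ln y. Fitting Y = k·ln x + ln C by least squares:
Σln x = 7.4265, Σ(ln x)² = 13.9113, Σln y = 12.3024, Σln x·ln y = 22.9767.
Normal system: [[13.9113, 7.4265]; [7.4265, 4]]·[k, ln C]ᵀ = [22.9767, 12.3024]ᵀ.
Slope k = (n·Σln x·ln y − Σln x·Σln y)/(n·Σ(ln x)² − (Σln x)²) = (4·22.9767 − 7.4265·12.3024)/0.4917 = 1.10391; ln C = (Σln y − k·Σln x)/n = 1.02603.

k = 1.104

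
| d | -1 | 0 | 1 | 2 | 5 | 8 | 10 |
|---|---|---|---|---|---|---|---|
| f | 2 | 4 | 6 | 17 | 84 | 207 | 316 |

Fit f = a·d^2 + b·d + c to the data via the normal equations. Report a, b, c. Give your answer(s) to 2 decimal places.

Compute the Gram sums: Σd^2·d^2 = 14739, Σd^2·d = 1645, Σd^2 = 195, Σd·d = 195, Σd = 25, Σ1 = 7.
For Xᵀf: Σd^2·f = 47024, Σd·f = 5274, Σf = 636.
Solving the 3×3 system (Gaussian elimination) gives a = 3125/1051, b = 18107/10510, c = 3941/2102.

a = 2.97, b = 1.72, c = 1.87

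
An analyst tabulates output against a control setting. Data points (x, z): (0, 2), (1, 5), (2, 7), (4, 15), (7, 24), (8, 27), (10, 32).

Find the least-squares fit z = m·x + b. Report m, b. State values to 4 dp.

m = 3.0896, b = 1.8762

Setting ∂/∂m … = 0 gives: 234·m + 32·b = 783;  32·m + 7·b = 112.
Δ = 234·7 − 32² = 614.
m = (783·7 − 32·112)/614 = 1897/614; b = (234·112 − 32·783)/614 = 576/307.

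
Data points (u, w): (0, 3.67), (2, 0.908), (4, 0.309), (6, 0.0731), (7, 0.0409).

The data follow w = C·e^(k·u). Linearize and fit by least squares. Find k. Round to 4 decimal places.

k = -0.6398

Let Y = ln w. Fitting Y = k·u + ln C by least squares:
AᵀA = [[105.0000, 19.0000]; [19.0000, 5]], rhs = [-42.9626, -5.7833]ᵀ  (here Σu = 19.0000, Σ(u)² = 105.0000, Σln w = -5.7833, Σu·ln w = -42.9626).
Solving (det = 164.0000): k = -0.63982, ln C = 1.27466.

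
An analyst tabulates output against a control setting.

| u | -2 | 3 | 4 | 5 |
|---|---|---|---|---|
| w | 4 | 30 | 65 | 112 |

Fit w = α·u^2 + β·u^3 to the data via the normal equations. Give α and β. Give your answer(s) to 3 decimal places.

Sums needed: Σu^2·u^2 = 978, Σu^2·u^3 = 4360, Σu^3·u^3 = 20514.
Moment sums: Σu^2·w = 4126, Σu^3·w = 18938.
Normal equations: [[978, 4360]; [4360, 20514]]·[α, β]ᵀ = [4126, 18938]ᵀ.
det = 978·20514 − 4360² = 1053092.
α = (4126·20514 − 4360·18938)/1053092 = 517771/263273; β = (978·18938 − 4360·4126)/1053092 = 133001/263273.

α = 1.967, β = 0.505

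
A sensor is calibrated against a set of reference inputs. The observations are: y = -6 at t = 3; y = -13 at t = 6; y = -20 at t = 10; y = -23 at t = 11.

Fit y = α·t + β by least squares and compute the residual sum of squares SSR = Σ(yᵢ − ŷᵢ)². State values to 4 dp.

From the data, Σt·t = 266, Σt = 30, Σ1 = 4.
And Σt·y = -549, Σy = -62.
Normal equations: [[266, 30]; [30, 4]]·[α, β]ᵀ = [-549, -62]ᵀ.
det = 266·4 − 30² = 164.
α = ((-549)·4 − 30·(-62))/164 = -84/41; β = (266·(-62) − 30·(-549))/164 = -11/82.
Residuals: 23/82, -47/82, 51/82, -27/82; SSR = 37/41.

SSR = 0.9024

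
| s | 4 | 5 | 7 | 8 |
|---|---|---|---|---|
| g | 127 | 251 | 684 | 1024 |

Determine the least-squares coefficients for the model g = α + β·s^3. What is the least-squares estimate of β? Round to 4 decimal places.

XᵀX·[α, β]ᵀ = Xᵀg reads: 4·α + 1044·β = 2086;  1044·α + 399514·β = 798403.
(Σ1 = 4, Σs^3 = 1044, Σs^3·s^3 = 399514, Σg = 2086, Σs^3·g = 798403.)
Δ = 4·399514 − 1044² = 508120.
α = (2086·399514 − 1044·798403)/508120 = -18316/63515; β = (4·798403 − 1044·2086)/508120 = 253957/127030.

β = 1.9992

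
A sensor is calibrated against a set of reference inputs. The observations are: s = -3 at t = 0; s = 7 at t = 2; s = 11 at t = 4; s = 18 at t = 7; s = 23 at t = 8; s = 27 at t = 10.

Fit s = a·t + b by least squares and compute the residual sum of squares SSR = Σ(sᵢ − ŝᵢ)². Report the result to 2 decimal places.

SSR = 12.14

The normal equations are: 233·a + 31·b = 638;  31·a + 6·b = 83.
Δ = 233·6 − 31² = 437.
a = (638·6 − 31·83)/437 = 1255/437; b = (233·83 − 31·638)/437 = -439/437.
Residuals: -872/437, 52/23, 226/437, -480/437, 450/437, -312/437; SSR = 5304/437.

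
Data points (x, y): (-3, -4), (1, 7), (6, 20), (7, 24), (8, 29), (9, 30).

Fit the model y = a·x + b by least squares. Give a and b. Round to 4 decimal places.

The normal equations are: 240·a + 28·b = 809;  28·a + 6·b = 106.
(Σx·x = 240, Σx = 28, Σ1 = 6, Σx·y = 809, Σy = 106.)
Eliminating b: 6·(row 1) − 28·(row 2) gives 656·a = 6·809 − 28·106 = 1886, so a = 23/8.
Then b = (106 − 28·(23/8))/6 = 17/4.

a = 2.8750, b = 4.2500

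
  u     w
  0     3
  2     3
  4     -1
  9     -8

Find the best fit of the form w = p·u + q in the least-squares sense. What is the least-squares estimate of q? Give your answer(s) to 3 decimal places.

q = 4.173

Compute the Gram sums: Σu·u = 101, Σu = 15, Σ1 = 4.
Right-hand side: Σu·w = -70, Σw = -3.
det = 101·4 − 15² = 179.
p = ((-70)·4 − 15·(-3))/179 = -235/179; q = (101·(-3) − 15·(-70))/179 = 747/179.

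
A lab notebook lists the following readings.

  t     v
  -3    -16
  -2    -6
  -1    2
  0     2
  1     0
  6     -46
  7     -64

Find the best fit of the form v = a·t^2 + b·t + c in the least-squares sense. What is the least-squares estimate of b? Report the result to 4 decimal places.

b = 1.0964

The normal equations are: 3796·a + 524·b + 100·c = -4958;  524·a + 100·b + 8·c = -666;  100·a + 8·b + 7·c = -128.
Inverting the 3×3 Gram matrix, [a, b, c]ᵀ = [-2603/1722, 944/861, 590/287]ᵀ.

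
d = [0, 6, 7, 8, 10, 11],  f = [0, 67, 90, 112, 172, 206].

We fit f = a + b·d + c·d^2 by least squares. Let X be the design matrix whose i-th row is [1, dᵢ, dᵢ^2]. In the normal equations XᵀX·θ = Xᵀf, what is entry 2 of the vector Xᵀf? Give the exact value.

5914

Entry 2 ↔ basis d, so (Xᵀf)_{2} = Σᵢ (d)·fᵢ = (0)·(0) + (6)·(67) + (7)·(90) + (8)·(112) + (10)·(172) + (11)·(206) = 5914.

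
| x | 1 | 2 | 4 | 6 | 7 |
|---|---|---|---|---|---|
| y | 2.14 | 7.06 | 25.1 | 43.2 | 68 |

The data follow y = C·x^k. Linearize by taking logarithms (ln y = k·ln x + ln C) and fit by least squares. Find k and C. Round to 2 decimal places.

Linearized form: ln y = k·ln x + ln C. From the 5 transformed points,
Σln x = 5.8171, Σ(ln x)² = 9.3992, Σln y = 13.9235, Σln x·ln y = 20.7808.
Equations: 9.3992·k + 5.8171·ln C = 20.7808;  5.8171·k + 5·ln C = 13.9235.
Slope k = (n·Σln x·ln y − Σln x·Σln y)/(n·Σ(ln x)² − (Σln x)²) = (5·20.7808 − 5.8171·13.9235)/13.1574 = 1.74121; ln C = (Σln y − k·Σln x)/n = 0.75893, so C = exp(0.75893) = 2.13599.

k = 1.74, C = 2.14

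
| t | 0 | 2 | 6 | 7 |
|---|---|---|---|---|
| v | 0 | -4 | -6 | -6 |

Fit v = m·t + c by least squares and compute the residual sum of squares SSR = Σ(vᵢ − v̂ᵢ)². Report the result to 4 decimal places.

SSR = 3.3588

The normal equations are: 89·m + 15·c = -86;  15·m + 4·c = -16.
Eliminating c: 4·(row 1) − 15·(row 2) gives 131·m = 4·(-86) − 15·(-16) = -104, so m = -104/131.
Then c = ((-16) − 15·(-104/131))/4 = -134/131.
Residuals: 134/131, -182/131, -28/131, 76/131; SSR = 440/131.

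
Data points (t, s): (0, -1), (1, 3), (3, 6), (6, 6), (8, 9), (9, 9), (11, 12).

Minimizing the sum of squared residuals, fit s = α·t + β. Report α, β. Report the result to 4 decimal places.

α = 0.9757, β = 0.9892

XᵀX·[α, β]ᵀ = Xᵀs reads: 312·α + 38·β = 342;  38·α + 7·β = 44.
Δ = 312·7 − 38² = 740.
α = (342·7 − 38·44)/740 = 361/370; β = (312·44 − 38·342)/740 = 183/185.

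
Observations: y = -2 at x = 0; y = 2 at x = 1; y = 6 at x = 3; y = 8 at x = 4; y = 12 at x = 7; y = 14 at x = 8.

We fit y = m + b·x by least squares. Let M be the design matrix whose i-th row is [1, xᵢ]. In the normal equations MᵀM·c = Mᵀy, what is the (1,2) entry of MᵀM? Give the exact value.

Row 1 ↔ basis 1, column 2 ↔ basis x, so (MᵀM)_{1,2} = Σᵢ x = (1)·(0) + (1)·(1) + (1)·(3) + (1)·(4) + (1)·(7) + (1)·(8) = 23.

23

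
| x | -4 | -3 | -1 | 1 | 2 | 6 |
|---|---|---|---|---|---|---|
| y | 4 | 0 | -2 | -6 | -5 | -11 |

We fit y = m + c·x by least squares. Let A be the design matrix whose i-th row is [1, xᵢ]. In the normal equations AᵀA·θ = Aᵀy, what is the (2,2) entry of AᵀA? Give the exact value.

67

Row 2 ↔ basis x, column 2 ↔ basis x, so (AᵀA)_{2,2} = Σᵢ (x)·(x) = (-4)·(-4) + (-3)·(-3) + (-1)·(-1) + (1)·(1) + (2)·(2) + (6)·(6) = 67.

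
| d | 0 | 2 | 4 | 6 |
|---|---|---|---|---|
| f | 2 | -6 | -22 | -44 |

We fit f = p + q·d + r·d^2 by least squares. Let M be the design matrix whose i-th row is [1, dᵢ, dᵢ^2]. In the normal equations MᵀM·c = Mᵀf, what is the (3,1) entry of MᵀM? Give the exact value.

56

Row 3 ↔ basis d^2, column 1 ↔ basis 1, so (MᵀM)_{3,1} = Σᵢ d^2 = (0)·(1) + (4)·(1) + (16)·(1) + (36)·(1) = 56.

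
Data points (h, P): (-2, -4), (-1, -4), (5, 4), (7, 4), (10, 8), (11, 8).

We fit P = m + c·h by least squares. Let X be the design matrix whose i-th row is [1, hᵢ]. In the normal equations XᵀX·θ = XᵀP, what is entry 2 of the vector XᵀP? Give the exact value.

Entry 2 ↔ basis h, so (XᵀP)_{2} = Σᵢ (h)·Pᵢ = (-2)·(-4) + (-1)·(-4) + (5)·(4) + (7)·(4) + (10)·(8) + (11)·(8) = 228.

228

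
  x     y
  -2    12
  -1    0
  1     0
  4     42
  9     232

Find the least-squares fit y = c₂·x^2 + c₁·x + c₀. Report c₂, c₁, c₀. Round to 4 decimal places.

c₂ = 2.9919, c₁ = -0.8611, c₀ = -2.5379

From the data, Σx^2·x^2 = 6835, Σx^2·x = 785, Σx^2 = 103, Σx·x = 103, Σx = 11, Σ1 = 5.
And Σx^2·y = 19512, Σx·y = 2232, Σy = 286.
Normal equations: [[6835, 785, 103]; [785, 103, 11]; [103, 11, 5]]·[c₂, c₁, c₀]ᵀ = [19512, 2232, 286]ᵀ.
Inverting the 3×3 Gram matrix, [c₂, c₁, c₀]ᵀ = [74285/24829, -21381/24829, -9002/3547]ᵀ.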